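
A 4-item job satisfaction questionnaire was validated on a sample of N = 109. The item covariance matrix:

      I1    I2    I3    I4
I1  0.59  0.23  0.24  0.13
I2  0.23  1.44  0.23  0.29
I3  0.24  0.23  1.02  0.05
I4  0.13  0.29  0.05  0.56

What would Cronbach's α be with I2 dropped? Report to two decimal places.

α = 0.42

Remaining items: I1, I3, I4 (k = 3).
sum of item variances = 0.59 + 1.02 + 0.56 = 2.17
σ²_T = 2.17 + 2 × 0.42 = 3.01
α (item deleted) = (3/2)·(1 − 2.17/3.01) = 0.42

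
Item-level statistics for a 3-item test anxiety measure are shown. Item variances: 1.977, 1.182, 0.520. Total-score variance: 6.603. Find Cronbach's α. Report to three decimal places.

sum of item variances = 1.977 + 1.182 + 0.520 = 3.679
α = (k/(k−1))·(1 − sum of item variances/total variance) = (3/2)·(1 − 3.679/6.603) = 0.664

α = 0.664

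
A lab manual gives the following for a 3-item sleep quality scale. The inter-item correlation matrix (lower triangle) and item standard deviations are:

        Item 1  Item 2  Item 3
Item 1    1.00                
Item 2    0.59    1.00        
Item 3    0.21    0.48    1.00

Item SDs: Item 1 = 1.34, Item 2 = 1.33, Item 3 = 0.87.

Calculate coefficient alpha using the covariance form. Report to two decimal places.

Σσ²ᵢ = 1.34² + 1.33² + 0.87² = 4.3214
Covariances σ_ij = r_ij · s_i · s_j:
  σ(Item 1,Item 2) = 0.59 × 1.34 × 1.33 = 1.0515
  σ(Item 1,Item 3) = 0.21 × 1.34 × 0.87 = 0.2448
  σ(Item 2,Item 3) = 0.48 × 1.33 × 0.87 = 0.5554
σ²_T = Σσ²ᵢ + 2·Σσ_ij = 4.3214 + 2 × 1.8517 = 8.0248
α = (3/2)·(1 − 4.3214/8.0248) = 0.69

α = 0.69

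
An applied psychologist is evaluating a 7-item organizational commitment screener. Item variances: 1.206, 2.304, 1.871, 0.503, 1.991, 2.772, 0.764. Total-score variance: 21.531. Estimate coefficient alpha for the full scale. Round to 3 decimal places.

Σσᵢ² = 1.206 + 2.304 + 1.871 + 0.503 + 1.991 + 2.772 + 0.764 = 11.411
α = (k/(k−1))·(1 − Σσᵢ²/σ²_total) = (7/6)·(1 − 11.411/21.531) = 0.548

coefficient alpha = 0.548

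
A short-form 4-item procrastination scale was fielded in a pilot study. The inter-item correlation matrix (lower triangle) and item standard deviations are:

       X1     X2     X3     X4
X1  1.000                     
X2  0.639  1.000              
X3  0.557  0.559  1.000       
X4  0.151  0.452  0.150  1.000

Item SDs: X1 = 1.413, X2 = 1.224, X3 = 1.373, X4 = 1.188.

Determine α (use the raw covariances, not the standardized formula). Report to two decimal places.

α = 0.74

Σσ²ᵢ = 1.413² + 1.224² + 1.373² + 1.188² = 6.7912
Covariances σ_ij = r_ij · s_i · s_j:
  σ(X1,X2) = 0.639 × 1.413 × 1.224 = 1.1052
  σ(X1,X3) = 0.557 × 1.413 × 1.373 = 1.0806
  σ(X1,X4) = 0.151 × 1.413 × 1.188 = 0.2535
  σ(X2,X3) = 0.559 × 1.224 × 1.373 = 0.9394
  σ(X2,X4) = 0.452 × 1.224 × 1.188 = 0.6573
  σ(X3,X4) = 0.150 × 1.373 × 1.188 = 0.2447
σ²_T = Σσ²ᵢ + 2·Σσ_ij = 6.7912 + 2 × 4.2807 = 15.3526
α = (4/3)·(1 − 6.7912/15.3526) = 0.74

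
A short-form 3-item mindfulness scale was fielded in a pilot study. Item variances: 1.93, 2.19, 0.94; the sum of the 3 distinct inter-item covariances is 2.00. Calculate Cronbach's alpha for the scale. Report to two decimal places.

ΣVar(i) = 1.93 + 2.19 + 0.94 = 5.06
Sum of distinct covariances = 2.00
σ²_total = ΣVar(i) + 2·Σcov = 5.06 + 2 × 2.00 = 9.06
α = (3/2)·(1 − 5.06/9.06) = 0.66

Cronbach's alpha = 0.66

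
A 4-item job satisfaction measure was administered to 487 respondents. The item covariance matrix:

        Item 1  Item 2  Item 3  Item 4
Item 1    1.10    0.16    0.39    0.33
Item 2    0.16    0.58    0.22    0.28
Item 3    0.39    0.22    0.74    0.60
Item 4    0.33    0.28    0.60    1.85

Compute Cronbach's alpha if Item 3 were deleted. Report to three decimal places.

α = 0.456

Remaining items: Item 1, Item 2, Item 4 (k = 3).
Σσᵢ² = 1.10 + 0.58 + 1.85 = 3.53
Var(T) = 3.53 + 2 × 0.77 = 5.07
α (item deleted) = (3/2)·(1 − 3.53/5.07) = 0.456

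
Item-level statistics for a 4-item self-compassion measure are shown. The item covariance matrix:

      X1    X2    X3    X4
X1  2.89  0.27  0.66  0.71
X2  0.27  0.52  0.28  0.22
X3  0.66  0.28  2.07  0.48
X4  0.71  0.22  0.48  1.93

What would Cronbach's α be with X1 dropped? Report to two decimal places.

Remaining items: X2, X3, X4 (k = 3).
Σσᵢ² = 0.52 + 2.07 + 1.93 = 4.52
σ²_T = 4.52 + 2 × 0.98 = 6.48
α (item deleted) = (3/2)·(1 − 4.52/6.48) = 0.45

Cronbach's α = 0.45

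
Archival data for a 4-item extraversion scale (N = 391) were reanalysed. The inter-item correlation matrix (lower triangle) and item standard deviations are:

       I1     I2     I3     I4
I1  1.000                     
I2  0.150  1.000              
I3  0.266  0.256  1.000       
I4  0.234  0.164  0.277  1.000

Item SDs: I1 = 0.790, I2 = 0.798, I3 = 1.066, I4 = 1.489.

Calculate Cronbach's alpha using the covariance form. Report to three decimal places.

α = 0.514

Σσ²ᵢ = 0.790² + 0.798² + 1.066² + 1.489² = 4.6144
Covariances σ_ij = r_ij · s_i · s_j:
  σ(I1,I2) = 0.150 × 0.790 × 0.798 = 0.0946
  σ(I1,I3) = 0.266 × 0.790 × 1.066 = 0.2240
  σ(I1,I4) = 0.234 × 0.790 × 1.489 = 0.2753
  σ(I2,I3) = 0.256 × 0.798 × 1.066 = 0.2178
  σ(I2,I4) = 0.164 × 0.798 × 1.489 = 0.1949
  σ(I3,I4) = 0.277 × 1.066 × 1.489 = 0.4397
σ²_T = Σσ²ᵢ + 2·Σσ_ij = 4.6144 + 2 × 1.4463 = 7.5070
α = (4/3)·(1 − 4.6144/7.5070) = 0.514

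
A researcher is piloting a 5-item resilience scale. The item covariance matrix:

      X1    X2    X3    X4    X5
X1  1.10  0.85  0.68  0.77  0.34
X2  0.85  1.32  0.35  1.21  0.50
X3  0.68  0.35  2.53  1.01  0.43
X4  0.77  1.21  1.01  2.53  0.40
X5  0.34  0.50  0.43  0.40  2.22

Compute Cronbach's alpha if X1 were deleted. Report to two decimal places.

Remaining items: X2, X3, X4, X5 (k = 4).
Σσ²ᵢ = 1.32 + 2.53 + 2.53 + 2.22 = 8.60
total variance = 8.60 + 2 × 3.90 = 16.40
α (item deleted) = (4/3)·(1 − 8.60/16.40) = 0.63

α = 0.63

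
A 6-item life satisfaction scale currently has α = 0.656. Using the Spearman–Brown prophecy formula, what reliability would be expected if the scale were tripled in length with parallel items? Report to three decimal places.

Length factor m = 3
α' = m·α / (1 + (m−1)·α)
   = 3 × 0.656 / (1 + (3 − 1) × 0.656)
   = 1.9680 / 2.3120 = 0.851

predicted reliability = 0.851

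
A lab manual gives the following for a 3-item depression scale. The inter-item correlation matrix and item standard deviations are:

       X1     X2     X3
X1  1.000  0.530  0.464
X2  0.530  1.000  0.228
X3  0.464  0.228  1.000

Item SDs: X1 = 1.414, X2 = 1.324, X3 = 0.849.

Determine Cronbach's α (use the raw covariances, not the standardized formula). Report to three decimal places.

α = 0.670

Σσ²ᵢ = 1.414² + 1.324² + 0.849² = 4.4732
Covariances σ_ij = r_ij · s_i · s_j:
  σ(X1,X2) = 0.530 × 1.414 × 1.324 = 0.9922
  σ(X1,X3) = 0.464 × 1.414 × 0.849 = 0.5570
  σ(X2,X3) = 0.228 × 1.324 × 0.849 = 0.2563
σ²_T = Σσ²ᵢ + 2·Σσ_ij = 4.4732 + 2 × 1.8055 = 8.0842
α = (3/2)·(1 − 4.4732/8.0842) = 0.670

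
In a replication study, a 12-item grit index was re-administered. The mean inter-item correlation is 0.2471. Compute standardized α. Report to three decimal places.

Standardized α = k·r̄ / (1 + (k−1)·r̄) = 12 × 0.2471 / (1 + 11 × 0.2471)
  = 2.9652 / 3.7181 = 0.798

standardized α = 0.798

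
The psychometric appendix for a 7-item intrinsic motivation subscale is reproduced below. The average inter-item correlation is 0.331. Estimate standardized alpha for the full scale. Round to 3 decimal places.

Standardized α = k·r̄ / (1 + (k−1)·r̄) = 7 × 0.331 / (1 + 6 × 0.331)
  = 2.3170 / 2.9860 = 0.776

α = 0.776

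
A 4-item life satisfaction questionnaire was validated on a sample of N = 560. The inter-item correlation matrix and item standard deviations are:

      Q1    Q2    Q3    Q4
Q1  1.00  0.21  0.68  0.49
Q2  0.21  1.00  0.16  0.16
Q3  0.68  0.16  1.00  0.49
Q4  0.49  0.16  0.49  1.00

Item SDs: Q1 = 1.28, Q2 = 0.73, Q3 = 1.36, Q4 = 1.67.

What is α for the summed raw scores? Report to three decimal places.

Σσ²ᵢ = 1.28² + 0.73² + 1.36² + 1.67² = 6.8098
Covariances σ_ij = r_ij · s_i · s_j:
  σ(Q1,Q2) = 0.21 × 1.28 × 0.73 = 0.1962
  σ(Q1,Q3) = 0.68 × 1.28 × 1.36 = 1.1837
  σ(Q1,Q4) = 0.49 × 1.28 × 1.67 = 1.0474
  σ(Q2,Q3) = 0.16 × 0.73 × 1.36 = 0.1588
  σ(Q2,Q4) = 0.16 × 0.73 × 1.67 = 0.1951
  σ(Q3,Q4) = 0.49 × 1.36 × 1.67 = 1.1129
σ²_T = Σσ²ᵢ + 2·Σσ_ij = 6.8098 + 2 × 3.8941 = 14.5980
α = (4/3)·(1 − 6.8098/14.5980) = 0.711

α = 0.711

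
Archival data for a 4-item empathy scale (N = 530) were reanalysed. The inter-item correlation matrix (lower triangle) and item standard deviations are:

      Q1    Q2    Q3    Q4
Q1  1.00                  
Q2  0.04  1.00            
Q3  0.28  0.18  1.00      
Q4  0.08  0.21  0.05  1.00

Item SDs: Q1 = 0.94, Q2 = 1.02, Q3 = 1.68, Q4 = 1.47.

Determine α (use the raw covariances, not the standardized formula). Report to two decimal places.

α = 0.37

Σσ²ᵢ = 0.94² + 1.02² + 1.68² + 1.47² = 6.9073
Covariances σ_ij = r_ij · s_i · s_j:
  σ(Q1,Q2) = 0.04 × 0.94 × 1.02 = 0.0384
  σ(Q1,Q3) = 0.28 × 0.94 × 1.68 = 0.4422
  σ(Q1,Q4) = 0.08 × 0.94 × 1.47 = 0.1105
  σ(Q2,Q3) = 0.18 × 1.02 × 1.68 = 0.3084
  σ(Q2,Q4) = 0.21 × 1.02 × 1.47 = 0.3149
  σ(Q3,Q4) = 0.05 × 1.68 × 1.47 = 0.1235
σ²_T = Σσ²ᵢ + 2·Σσ_ij = 6.9073 + 2 × 1.3379 = 9.5831
α = (4/3)·(1 − 6.9073/9.5831) = 0.37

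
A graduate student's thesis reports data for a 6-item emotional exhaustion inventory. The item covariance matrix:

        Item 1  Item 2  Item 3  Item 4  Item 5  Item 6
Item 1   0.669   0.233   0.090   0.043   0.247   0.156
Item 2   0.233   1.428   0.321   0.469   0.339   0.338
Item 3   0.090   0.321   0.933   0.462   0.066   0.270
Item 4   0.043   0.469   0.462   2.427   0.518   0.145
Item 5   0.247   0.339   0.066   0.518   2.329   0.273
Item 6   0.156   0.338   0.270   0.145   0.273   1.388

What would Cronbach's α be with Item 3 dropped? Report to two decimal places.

α = 0.50

Remaining items: Item 1, Item 2, Item 4, Item 5, Item 6 (k = 5).
ΣVar(i) = 0.669 + 1.428 + 2.427 + 2.329 + 1.388 = 8.241
Var(T) = 8.241 + 2 × 2.761 = 13.763
α (item deleted) = (5/4)·(1 − 8.241/13.763) = 0.50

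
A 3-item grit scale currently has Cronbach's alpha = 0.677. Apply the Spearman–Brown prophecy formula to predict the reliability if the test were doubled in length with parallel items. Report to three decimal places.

predicted reliability = 0.807

Length factor m = 2
α' = m·α / (1 + (m−1)·α)
   = 2 × 0.677 / (1 + (2 − 1) × 0.677)
   = 1.3540 / 1.6770 = 0.807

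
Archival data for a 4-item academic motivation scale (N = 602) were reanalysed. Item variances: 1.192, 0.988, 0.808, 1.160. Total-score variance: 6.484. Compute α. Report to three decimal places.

α = 0.480

ΣVar(i) = 1.192 + 0.988 + 0.808 + 1.160 = 4.148
α = (k/(k−1))·(1 − ΣVar(i)/Var(T)) = (4/3)·(1 − 4.148/6.484) = 0.480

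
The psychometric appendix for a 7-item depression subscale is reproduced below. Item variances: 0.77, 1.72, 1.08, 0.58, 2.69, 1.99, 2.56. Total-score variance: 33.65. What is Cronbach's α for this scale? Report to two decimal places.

α = 0.77

Σσ²ᵢ = 0.77 + 1.72 + 1.08 + 0.58 + 2.69 + 1.99 + 2.56 = 11.39
α = (k/(k−1))·(1 − Σσ²ᵢ/Var(T)) = (7/6)·(1 − 11.39/33.65) = 0.77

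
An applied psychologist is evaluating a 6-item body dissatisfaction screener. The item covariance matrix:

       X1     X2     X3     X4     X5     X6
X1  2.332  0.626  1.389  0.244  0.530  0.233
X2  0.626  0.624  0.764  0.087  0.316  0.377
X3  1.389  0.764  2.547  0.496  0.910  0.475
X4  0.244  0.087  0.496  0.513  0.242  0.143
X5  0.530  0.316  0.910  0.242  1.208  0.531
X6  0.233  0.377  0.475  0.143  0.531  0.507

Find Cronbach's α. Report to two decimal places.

Σσᵢ² = 2.332 + 0.624 + 2.547 + 0.513 + 1.208 + 0.507 = 7.731
Σ_{i<j} σ_ij = 7.363
Var(T) = 7.731 + 2 × 7.363 = 22.457
α = (k/(k−1))·(1 − Σσᵢ²/Var(T)) = (6/5)·(1 − 7.731/22.457) = 0.79

α = 0.79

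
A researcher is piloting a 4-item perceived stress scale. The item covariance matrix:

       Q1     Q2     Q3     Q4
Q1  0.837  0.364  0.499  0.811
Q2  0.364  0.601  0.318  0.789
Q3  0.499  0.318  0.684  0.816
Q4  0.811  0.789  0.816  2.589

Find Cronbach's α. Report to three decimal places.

α = 0.806

ΣVar(i) = 0.837 + 0.601 + 0.684 + 2.589 = 4.711
Sum of off-diagonal covariances = 3.597
σ²_total = 4.711 + 2 × 3.597 = 11.905
α = (k/(k−1))·(1 − ΣVar(i)/σ²_total) = (4/3)·(1 − 4.711/11.905) = 0.806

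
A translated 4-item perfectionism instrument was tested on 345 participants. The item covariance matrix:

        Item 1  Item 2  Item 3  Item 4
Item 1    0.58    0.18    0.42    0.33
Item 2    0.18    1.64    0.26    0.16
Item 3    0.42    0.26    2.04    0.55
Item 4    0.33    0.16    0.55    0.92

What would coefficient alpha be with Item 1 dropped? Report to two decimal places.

Remaining items: Item 2, Item 3, Item 4 (k = 3).
Σσ²ᵢ = 1.64 + 2.04 + 0.92 = 4.60
total variance = 4.60 + 2 × 0.97 = 6.54
α (item deleted) = (3/2)·(1 − 4.60/6.54) = 0.44

α = 0.44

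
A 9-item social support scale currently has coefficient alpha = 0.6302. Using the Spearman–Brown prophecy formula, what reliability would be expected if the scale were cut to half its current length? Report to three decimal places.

predicted reliability = 0.460

Length factor m = 1/2
α' = m·α / (1 − (1−m)·α)
   = 1/2 × 0.6302 / (1 − (1 − 1/2) × 0.6302)
   = 0.3151 / 0.6849 = 0.460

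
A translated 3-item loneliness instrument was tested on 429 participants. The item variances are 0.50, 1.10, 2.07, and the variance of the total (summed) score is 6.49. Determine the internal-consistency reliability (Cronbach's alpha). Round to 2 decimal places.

ΣVar(i) = 0.50 + 1.10 + 2.07 = 3.67
α = (k/(k−1))·(1 − ΣVar(i)/Var(T)) = (3/2)·(1 − 3.67/6.49) = 0.65

α = 0.65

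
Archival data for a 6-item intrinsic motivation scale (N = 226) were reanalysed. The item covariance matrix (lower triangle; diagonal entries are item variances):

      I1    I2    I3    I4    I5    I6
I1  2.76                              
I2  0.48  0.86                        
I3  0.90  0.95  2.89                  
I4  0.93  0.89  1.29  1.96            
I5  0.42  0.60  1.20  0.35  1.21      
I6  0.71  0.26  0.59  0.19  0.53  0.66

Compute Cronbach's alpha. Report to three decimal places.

α = 0.799

Σσ²ᵢ = 2.76 + 0.86 + 2.89 + 1.96 + 1.21 + 0.66 = 10.34
Σ_{i<j} σ_ij = 10.29
σ²_total = 10.34 + 2 × 10.29 = 30.92
α = (k/(k−1))·(1 − Σσ²ᵢ/σ²_total) = (6/5)·(1 − 10.34/30.92) = 0.799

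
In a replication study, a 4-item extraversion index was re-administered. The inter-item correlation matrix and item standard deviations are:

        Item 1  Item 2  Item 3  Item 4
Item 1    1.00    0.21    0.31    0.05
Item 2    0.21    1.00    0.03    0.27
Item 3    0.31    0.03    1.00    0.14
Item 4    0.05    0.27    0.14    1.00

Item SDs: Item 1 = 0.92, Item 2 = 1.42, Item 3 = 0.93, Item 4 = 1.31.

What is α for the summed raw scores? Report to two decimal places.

Σσ²ᵢ = 0.92² + 1.42² + 0.93² + 1.31² = 5.4438
Covariances σ_ij = r_ij · s_i · s_j:
  σ(Item 1,Item 2) = 0.21 × 0.92 × 1.42 = 0.2743
  σ(Item 1,Item 3) = 0.31 × 0.92 × 0.93 = 0.2652
  σ(Item 1,Item 4) = 0.05 × 0.92 × 1.31 = 0.0603
  σ(Item 2,Item 3) = 0.03 × 1.42 × 0.93 = 0.0396
  σ(Item 2,Item 4) = 0.27 × 1.42 × 1.31 = 0.5023
  σ(Item 3,Item 4) = 0.14 × 0.93 × 1.31 = 0.1706
σ²_T = Σσ²ᵢ + 2·Σσ_ij = 5.4438 + 2 × 1.3123 = 8.0684
α = (4/3)·(1 − 5.4438/8.0684) = 0.43

α = 0.43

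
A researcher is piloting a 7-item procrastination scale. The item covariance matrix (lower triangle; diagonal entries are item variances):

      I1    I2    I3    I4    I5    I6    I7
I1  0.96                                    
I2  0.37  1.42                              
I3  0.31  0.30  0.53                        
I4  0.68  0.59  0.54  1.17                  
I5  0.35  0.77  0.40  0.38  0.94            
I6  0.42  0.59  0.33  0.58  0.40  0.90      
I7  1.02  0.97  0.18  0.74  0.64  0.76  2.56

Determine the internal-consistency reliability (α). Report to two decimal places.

Σσᵢ² = 0.96 + 1.42 + 0.53 + 1.17 + 0.94 + 0.90 + 2.56 = 8.48
Sum of off-diagonal covariances = 11.32
Var(T) = 8.48 + 2 × 11.32 = 31.12
α = (k/(k−1))·(1 − Σσᵢ²/Var(T)) = (7/6)·(1 − 8.48/31.12) = 0.85

α = 0.85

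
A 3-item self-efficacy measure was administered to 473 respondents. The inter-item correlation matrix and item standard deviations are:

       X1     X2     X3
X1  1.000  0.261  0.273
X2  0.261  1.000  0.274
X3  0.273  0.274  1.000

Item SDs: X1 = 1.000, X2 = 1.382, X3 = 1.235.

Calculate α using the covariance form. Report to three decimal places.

α = 0.517

Σσ²ᵢ = 1.000² + 1.382² + 1.235² = 4.4351
Covariances σ_ij = r_ij · s_i · s_j:
  σ(X1,X2) = 0.261 × 1.000 × 1.382 = 0.3607
  σ(X1,X3) = 0.273 × 1.000 × 1.235 = 0.3372
  σ(X2,X3) = 0.274 × 1.382 × 1.235 = 0.4677
σ²_T = Σσ²ᵢ + 2·Σσ_ij = 4.4351 + 2 × 1.1656 = 6.7663
α = (3/2)·(1 − 4.4351/6.7663) = 0.517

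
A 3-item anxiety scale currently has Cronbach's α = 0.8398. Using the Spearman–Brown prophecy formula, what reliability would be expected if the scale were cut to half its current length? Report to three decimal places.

predicted reliability = 0.724

Length factor m = 1/2
α' = m·α / (1 − (1−m)·α)
   = 1/2 × 0.8398 / (1 − (1 − 1/2) × 0.8398)
   = 0.4199 / 0.5801 = 0.724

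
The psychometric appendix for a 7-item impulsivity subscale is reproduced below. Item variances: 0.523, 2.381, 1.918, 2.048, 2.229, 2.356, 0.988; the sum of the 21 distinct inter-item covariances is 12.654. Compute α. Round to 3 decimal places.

ΣVar(i) = 0.523 + 2.381 + 1.918 + 2.048 + 2.229 + 2.356 + 0.988 = 12.443
Sum of distinct covariances = 12.654
σ²_total = ΣVar(i) + 2·Σcov = 12.443 + 2 × 12.654 = 37.751
α = (7/6)·(1 − 12.443/37.751) = 0.782

α = 0.782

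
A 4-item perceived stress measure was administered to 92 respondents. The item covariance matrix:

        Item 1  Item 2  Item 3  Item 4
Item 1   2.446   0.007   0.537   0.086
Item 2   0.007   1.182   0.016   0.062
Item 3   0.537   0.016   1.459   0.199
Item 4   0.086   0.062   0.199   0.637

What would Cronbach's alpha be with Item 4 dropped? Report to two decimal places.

α = 0.27

Remaining items: Item 1, Item 2, Item 3 (k = 3).
Σσᵢ² = 2.446 + 1.182 + 1.459 = 5.087
Var(T) = 5.087 + 2 × 0.560 = 6.207
α (item deleted) = (3/2)·(1 − 5.087/6.207) = 0.27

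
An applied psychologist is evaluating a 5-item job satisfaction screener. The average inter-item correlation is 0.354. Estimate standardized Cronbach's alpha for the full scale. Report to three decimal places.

α = 0.733

Standardized α = k·r̄ / (1 + (k−1)·r̄) = 5 × 0.354 / (1 + 4 × 0.354)
  = 1.7700 / 2.4160 = 0.733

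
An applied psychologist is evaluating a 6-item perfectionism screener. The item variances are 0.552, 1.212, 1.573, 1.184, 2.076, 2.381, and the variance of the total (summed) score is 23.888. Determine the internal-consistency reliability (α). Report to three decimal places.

α = 0.749

Σσᵢ² = 0.552 + 1.212 + 1.573 + 1.184 + 2.076 + 2.381 = 8.978
α = (k/(k−1))·(1 − Σσᵢ²/total variance) = (6/5)·(1 − 8.978/23.888) = 0.749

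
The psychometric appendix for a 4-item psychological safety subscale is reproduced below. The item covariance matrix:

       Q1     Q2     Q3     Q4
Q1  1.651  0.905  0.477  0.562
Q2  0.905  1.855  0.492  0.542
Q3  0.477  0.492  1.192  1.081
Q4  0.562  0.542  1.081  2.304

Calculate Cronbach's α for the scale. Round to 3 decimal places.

Σσ²ᵢ = 1.651 + 1.855 + 1.192 + 2.304 = 7.002
Sum of off-diagonal covariances = 4.059
σ²_total = 7.002 + 2 × 4.059 = 15.120
α = (k/(k−1))·(1 − Σσ²ᵢ/σ²_total) = (4/3)·(1 − 7.002/15.120) = 0.716

Cronbach's α = 0.716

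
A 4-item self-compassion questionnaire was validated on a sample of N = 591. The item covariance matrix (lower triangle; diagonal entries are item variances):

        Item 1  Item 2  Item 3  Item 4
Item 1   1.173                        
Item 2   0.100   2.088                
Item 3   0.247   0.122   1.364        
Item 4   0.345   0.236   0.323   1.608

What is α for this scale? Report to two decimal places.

α = 0.41

ΣVar(i) = 1.173 + 2.088 + 1.364 + 1.608 = 6.233
Σ_{i<j} σ_ij = 1.373
total variance = 6.233 + 2 × 1.373 = 8.979
α = (k/(k−1))·(1 − ΣVar(i)/total variance) = (4/3)·(1 − 6.233/8.979) = 0.41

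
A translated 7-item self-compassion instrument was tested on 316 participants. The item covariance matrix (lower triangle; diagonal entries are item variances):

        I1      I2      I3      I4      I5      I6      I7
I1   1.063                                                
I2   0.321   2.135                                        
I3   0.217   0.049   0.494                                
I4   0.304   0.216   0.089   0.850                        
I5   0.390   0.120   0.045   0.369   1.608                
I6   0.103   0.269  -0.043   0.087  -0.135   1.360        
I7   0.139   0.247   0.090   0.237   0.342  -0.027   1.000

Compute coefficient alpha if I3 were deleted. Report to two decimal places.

coefficient alpha = 0.51

Remaining items: I1, I2, I4, I5, I6, I7 (k = 6).
sum of item variances = 1.063 + 2.135 + 0.850 + 1.608 + 1.360 + 1.000 = 8.016
Var(T) = 8.016 + 2 × 2.982 = 13.980
α (item deleted) = (6/5)·(1 − 8.016/13.980) = 0.51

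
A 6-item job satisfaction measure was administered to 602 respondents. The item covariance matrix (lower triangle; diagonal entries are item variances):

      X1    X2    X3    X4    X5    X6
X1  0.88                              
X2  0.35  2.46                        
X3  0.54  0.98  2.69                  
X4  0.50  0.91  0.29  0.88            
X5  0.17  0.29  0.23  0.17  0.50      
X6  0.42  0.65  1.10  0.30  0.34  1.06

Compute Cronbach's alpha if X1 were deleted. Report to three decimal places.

Remaining items: X2, X3, X4, X5, X6 (k = 5).
Σσ²ᵢ = 2.46 + 2.69 + 0.88 + 0.50 + 1.06 = 7.59
total variance = 7.59 + 2 × 5.26 = 18.11
α (item deleted) = (5/4)·(1 − 7.59/18.11) = 0.726

Cronbach's alpha = 0.726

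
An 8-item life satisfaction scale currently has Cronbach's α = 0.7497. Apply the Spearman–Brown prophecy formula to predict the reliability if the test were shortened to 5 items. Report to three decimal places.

predicted reliability = 0.652

Length factor m = 5/8 = 0.6250
α' = m·α / (1 − (1−m)·α)
   = 5/8 × 0.7497 / (1 − (1 − 5/8) × 0.7497)
   = 0.4686 / 0.7189 = 0.652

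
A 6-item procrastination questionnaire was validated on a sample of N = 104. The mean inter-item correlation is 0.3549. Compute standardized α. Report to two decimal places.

standardized α = 0.77

Standardized α = k·r̄ / (1 + (k−1)·r̄) = 6 × 0.3549 / (1 + 5 × 0.3549)
  = 2.1294 / 2.7745 = 0.77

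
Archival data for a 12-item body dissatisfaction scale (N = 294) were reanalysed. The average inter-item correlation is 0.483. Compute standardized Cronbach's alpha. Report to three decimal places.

Standardized α = k·r̄ / (1 + (k−1)·r̄) = 12 × 0.483 / (1 + 11 × 0.483)
  = 5.7960 / 6.3130 = 0.918

α = 0.918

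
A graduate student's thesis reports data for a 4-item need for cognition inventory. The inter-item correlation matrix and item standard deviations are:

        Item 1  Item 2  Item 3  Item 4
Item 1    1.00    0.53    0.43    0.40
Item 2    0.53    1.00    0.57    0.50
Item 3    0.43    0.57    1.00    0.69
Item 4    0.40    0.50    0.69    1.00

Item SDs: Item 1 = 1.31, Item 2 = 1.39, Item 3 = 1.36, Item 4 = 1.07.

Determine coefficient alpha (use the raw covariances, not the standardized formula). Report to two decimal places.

Σσ²ᵢ = 1.31² + 1.39² + 1.36² + 1.07² = 6.6427
Covariances σ_ij = r_ij · s_i · s_j:
  σ(Item 1,Item 2) = 0.53 × 1.31 × 1.39 = 0.9651
  σ(Item 1,Item 3) = 0.43 × 1.31 × 1.36 = 0.7661
  σ(Item 1,Item 4) = 0.40 × 1.31 × 1.07 = 0.5607
  σ(Item 2,Item 3) = 0.57 × 1.39 × 1.36 = 1.0775
  σ(Item 2,Item 4) = 0.50 × 1.39 × 1.07 = 0.7437
  σ(Item 3,Item 4) = 0.69 × 1.36 × 1.07 = 1.0041
σ²_T = Σσ²ᵢ + 2·Σσ_ij = 6.6427 + 2 × 5.1172 = 16.8771
α = (4/3)·(1 − 6.6427/16.8771) = 0.81

α = 0.81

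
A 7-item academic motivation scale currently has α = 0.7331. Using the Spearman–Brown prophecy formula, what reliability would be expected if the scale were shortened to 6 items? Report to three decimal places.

predicted reliability = 0.702

Length factor m = 6/7 = 0.8571
α' = m·α / (1 − (1−m)·α)
   = 6/7 × 0.7331 / (1 − (1 − 6/7) × 0.7331)
   = 0.6284 / 0.8953 = 0.702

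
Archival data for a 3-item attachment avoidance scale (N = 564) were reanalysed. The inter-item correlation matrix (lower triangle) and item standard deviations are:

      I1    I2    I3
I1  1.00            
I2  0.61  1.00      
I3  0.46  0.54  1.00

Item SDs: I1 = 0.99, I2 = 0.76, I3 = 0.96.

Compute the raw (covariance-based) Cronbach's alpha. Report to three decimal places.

α = 0.765

Σσ²ᵢ = 0.99² + 0.76² + 0.96² = 2.4793
Covariances σ_ij = r_ij · s_i · s_j:
  σ(I1,I2) = 0.61 × 0.99 × 0.76 = 0.4590
  σ(I1,I3) = 0.46 × 0.99 × 0.96 = 0.4372
  σ(I2,I3) = 0.54 × 0.76 × 0.96 = 0.3940
σ²_T = Σσ²ᵢ + 2·Σσ_ij = 2.4793 + 2 × 1.2902 = 5.0597
α = (3/2)·(1 − 2.4793/5.0597) = 0.765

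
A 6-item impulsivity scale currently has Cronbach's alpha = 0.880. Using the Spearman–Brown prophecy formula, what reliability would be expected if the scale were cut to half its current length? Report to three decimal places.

predicted reliability = 0.786

Length factor m = 1/2
α' = m·α / (1 − (1−m)·α)
   = 1/2 × 0.880 / (1 − (1 − 1/2) × 0.880)
   = 0.4400 / 0.5600 = 0.786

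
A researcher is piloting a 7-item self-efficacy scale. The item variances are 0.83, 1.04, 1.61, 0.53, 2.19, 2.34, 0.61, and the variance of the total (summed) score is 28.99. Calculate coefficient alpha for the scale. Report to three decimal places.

sum of item variances = 0.83 + 1.04 + 1.61 + 0.53 + 2.19 + 2.34 + 0.61 = 9.15
α = (k/(k−1))·(1 − sum of item variances/σ²_total) = (7/6)·(1 − 9.15/28.99) = 0.798

coefficient alpha = 0.798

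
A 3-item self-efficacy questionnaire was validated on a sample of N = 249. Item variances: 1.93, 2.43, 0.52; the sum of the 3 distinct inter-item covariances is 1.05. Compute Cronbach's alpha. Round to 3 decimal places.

Cronbach's alpha = 0.451

ΣVar(i) = 1.93 + 2.43 + 0.52 = 4.88
Sum of distinct covariances = 1.05
Var(T) = ΣVar(i) + 2·Σcov = 4.88 + 2 × 1.05 = 6.98
α = (3/2)·(1 − 4.88/6.98) = 0.451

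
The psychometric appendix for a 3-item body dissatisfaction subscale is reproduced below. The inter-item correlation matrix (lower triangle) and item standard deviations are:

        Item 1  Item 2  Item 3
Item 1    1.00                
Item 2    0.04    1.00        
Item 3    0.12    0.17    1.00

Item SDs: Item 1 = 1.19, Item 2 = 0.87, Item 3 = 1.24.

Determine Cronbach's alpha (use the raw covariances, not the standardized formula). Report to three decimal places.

Cronbach's alpha = 0.267

Σσ²ᵢ = 1.19² + 0.87² + 1.24² = 3.7106
Covariances σ_ij = r_ij · s_i · s_j:
  σ(Item 1,Item 2) = 0.04 × 1.19 × 0.87 = 0.0414
  σ(Item 1,Item 3) = 0.12 × 1.19 × 1.24 = 0.1771
  σ(Item 2,Item 3) = 0.17 × 0.87 × 1.24 = 0.1834
σ²_T = Σσ²ᵢ + 2·Σσ_ij = 3.7106 + 2 × 0.4019 = 4.5144
α = (3/2)·(1 − 3.7106/4.5144) = 0.267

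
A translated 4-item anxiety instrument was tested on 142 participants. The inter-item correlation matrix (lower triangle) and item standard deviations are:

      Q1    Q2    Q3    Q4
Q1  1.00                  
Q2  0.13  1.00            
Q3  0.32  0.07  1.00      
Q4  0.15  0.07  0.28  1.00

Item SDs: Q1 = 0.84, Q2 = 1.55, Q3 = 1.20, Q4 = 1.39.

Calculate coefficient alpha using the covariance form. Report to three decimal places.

α = 0.405

Σσ²ᵢ = 0.84² + 1.55² + 1.20² + 1.39² = 6.4802
Covariances σ_ij = r_ij · s_i · s_j:
  σ(Q1,Q2) = 0.13 × 0.84 × 1.55 = 0.1693
  σ(Q1,Q3) = 0.32 × 0.84 × 1.20 = 0.3226
  σ(Q1,Q4) = 0.15 × 0.84 × 1.39 = 0.1751
  σ(Q2,Q3) = 0.07 × 1.55 × 1.20 = 0.1302
  σ(Q2,Q4) = 0.07 × 1.55 × 1.39 = 0.1508
  σ(Q3,Q4) = 0.28 × 1.20 × 1.39 = 0.4670
σ²_T = Σσ²ᵢ + 2·Σσ_ij = 6.4802 + 2 × 1.4150 = 9.3102
α = (4/3)·(1 − 6.4802/9.3102) = 0.405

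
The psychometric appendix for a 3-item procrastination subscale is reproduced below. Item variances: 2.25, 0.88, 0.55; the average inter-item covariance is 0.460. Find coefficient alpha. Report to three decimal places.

α = 0.643

ΣVar(i) = 2.25 + 0.88 + 0.55 = 3.68
Sum of the 3 distinct covariances = 3 × 0.460 = 1.380
σ²_T = ΣVar(i) + 2·Σcov = 3.68 + 2 × 1.380 = 6.440
α = (3/2)·(1 − 3.68/6.440) = 0.643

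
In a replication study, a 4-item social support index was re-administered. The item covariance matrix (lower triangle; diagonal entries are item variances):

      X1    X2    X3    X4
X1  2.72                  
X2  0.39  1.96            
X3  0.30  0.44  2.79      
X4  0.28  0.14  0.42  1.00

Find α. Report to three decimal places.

α = 0.423

Σσ²ᵢ = 2.72 + 1.96 + 2.79 + 1.00 = 8.47
Sum of off-diagonal covariances = 1.97
Var(T) = 8.47 + 2 × 1.97 = 12.41
α = (k/(k−1))·(1 − Σσ²ᵢ/Var(T)) = (4/3)·(1 − 8.47/12.41) = 0.423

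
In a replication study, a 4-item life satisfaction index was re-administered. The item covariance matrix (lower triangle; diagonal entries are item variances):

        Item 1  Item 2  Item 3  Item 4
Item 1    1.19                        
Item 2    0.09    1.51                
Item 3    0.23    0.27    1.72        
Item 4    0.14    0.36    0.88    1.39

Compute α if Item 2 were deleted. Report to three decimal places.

Remaining items: Item 1, Item 3, Item 4 (k = 3).
sum of item variances = 1.19 + 1.72 + 1.39 = 4.30
σ²_total = 4.30 + 2 × 1.25 = 6.80
α (item deleted) = (3/2)·(1 − 4.30/6.80) = 0.551

α = 0.551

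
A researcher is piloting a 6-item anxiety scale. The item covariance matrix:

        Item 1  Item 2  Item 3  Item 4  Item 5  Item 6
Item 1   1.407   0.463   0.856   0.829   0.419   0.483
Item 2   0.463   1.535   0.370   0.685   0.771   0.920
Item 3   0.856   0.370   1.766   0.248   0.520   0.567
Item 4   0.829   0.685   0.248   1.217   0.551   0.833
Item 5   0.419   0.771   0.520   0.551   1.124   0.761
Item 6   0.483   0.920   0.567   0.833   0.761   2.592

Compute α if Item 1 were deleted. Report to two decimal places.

α = 0.75

Remaining items: Item 2, Item 3, Item 4, Item 5, Item 6 (k = 5).
Σσᵢ² = 1.535 + 1.766 + 1.217 + 1.124 + 2.592 = 8.234
σ²_total = 8.234 + 2 × 6.226 = 20.686
α (item deleted) = (5/4)·(1 − 8.234/20.686) = 0.75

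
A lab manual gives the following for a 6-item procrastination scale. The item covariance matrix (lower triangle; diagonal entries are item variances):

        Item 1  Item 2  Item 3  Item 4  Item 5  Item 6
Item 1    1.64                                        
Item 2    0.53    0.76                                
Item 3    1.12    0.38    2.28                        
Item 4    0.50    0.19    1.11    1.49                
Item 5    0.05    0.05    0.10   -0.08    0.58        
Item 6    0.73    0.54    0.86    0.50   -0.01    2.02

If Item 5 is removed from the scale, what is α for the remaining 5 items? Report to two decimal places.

Remaining items: Item 1, Item 2, Item 3, Item 4, Item 6 (k = 5).
Σσᵢ² = 1.64 + 0.76 + 2.28 + 1.49 + 2.02 = 8.19
σ²_total = 8.19 + 2 × 6.46 = 21.11
α (item deleted) = (5/4)·(1 − 8.19/21.11) = 0.77

α = 0.77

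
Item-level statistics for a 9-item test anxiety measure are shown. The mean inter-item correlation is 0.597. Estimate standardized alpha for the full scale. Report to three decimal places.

Standardized α = k·r̄ / (1 + (k−1)·r̄) = 9 × 0.597 / (1 + 8 × 0.597)
  = 5.3730 / 5.7760 = 0.930

α = 0.930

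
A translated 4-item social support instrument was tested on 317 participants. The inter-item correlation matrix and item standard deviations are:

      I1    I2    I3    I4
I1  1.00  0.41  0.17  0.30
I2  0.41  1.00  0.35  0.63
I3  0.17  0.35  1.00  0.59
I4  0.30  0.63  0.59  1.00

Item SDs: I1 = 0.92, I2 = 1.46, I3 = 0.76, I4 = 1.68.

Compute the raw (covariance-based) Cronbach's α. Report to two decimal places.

α = 0.73

Σσ²ᵢ = 0.92² + 1.46² + 0.76² + 1.68² = 6.3780
Covariances σ_ij = r_ij · s_i · s_j:
  σ(I1,I2) = 0.41 × 0.92 × 1.46 = 0.5507
  σ(I1,I3) = 0.17 × 0.92 × 0.76 = 0.1189
  σ(I1,I4) = 0.30 × 0.92 × 1.68 = 0.4637
  σ(I2,I3) = 0.35 × 1.46 × 0.76 = 0.3884
  σ(I2,I4) = 0.63 × 1.46 × 1.68 = 1.5453
  σ(I3,I4) = 0.59 × 0.76 × 1.68 = 0.7533
σ²_T = Σσ²ᵢ + 2·Σσ_ij = 6.3780 + 2 × 3.8203 = 14.0186
α = (4/3)·(1 − 6.3780/14.0186) = 0.73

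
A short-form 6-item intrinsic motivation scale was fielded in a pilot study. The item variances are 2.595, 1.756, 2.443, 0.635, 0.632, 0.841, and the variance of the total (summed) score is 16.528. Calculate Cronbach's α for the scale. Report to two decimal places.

sum of item variances = 2.595 + 1.756 + 2.443 + 0.635 + 0.632 + 0.841 = 8.902
α = (k/(k−1))·(1 − sum of item variances/σ²_total) = (6/5)·(1 − 8.902/16.528) = 0.55

Cronbach's α = 0.55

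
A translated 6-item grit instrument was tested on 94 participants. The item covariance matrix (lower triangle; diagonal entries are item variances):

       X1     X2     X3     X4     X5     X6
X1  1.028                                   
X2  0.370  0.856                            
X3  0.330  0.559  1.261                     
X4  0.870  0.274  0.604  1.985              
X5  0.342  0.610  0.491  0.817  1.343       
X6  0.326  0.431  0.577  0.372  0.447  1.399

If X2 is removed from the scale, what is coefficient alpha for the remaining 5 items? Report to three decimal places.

Remaining items: X1, X3, X4, X5, X6 (k = 5).
Σσᵢ² = 1.028 + 1.261 + 1.985 + 1.343 + 1.399 = 7.016
σ²_T = 7.016 + 2 × 5.176 = 17.368
α (item deleted) = (5/4)·(1 − 7.016/17.368) = 0.745

coefficient alpha = 0.745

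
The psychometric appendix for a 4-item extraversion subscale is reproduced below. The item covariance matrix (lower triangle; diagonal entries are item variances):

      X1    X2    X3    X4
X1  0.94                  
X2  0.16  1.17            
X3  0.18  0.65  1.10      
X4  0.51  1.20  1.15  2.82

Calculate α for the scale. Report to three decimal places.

α = 0.748

Σσ²ᵢ = 0.94 + 1.17 + 1.10 + 2.82 = 6.03
Sum of off-diagonal covariances = 3.85
σ²_T = 6.03 + 2 × 3.85 = 13.73
α = (k/(k−1))·(1 − Σσ²ᵢ/σ²_T) = (4/3)·(1 − 6.03/13.73) = 0.748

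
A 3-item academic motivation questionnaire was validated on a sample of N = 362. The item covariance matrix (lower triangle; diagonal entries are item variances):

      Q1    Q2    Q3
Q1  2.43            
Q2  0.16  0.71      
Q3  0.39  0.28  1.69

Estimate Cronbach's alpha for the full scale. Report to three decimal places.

α = 0.384

ΣVar(i) = 2.43 + 0.71 + 1.69 = 4.83
Sum of the distinct covariances = 0.83
σ²_T = 4.83 + 2 × 0.83 = 6.49
α = (k/(k−1))·(1 − ΣVar(i)/σ²_T) = (3/2)·(1 − 4.83/6.49) = 0.384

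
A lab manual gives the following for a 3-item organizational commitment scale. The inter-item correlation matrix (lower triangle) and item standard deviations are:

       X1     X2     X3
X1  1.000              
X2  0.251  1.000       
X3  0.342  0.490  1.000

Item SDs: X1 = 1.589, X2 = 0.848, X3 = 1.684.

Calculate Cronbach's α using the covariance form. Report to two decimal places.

α = 0.59

Σσ²ᵢ = 1.589² + 0.848² + 1.684² = 6.0799
Covariances σ_ij = r_ij · s_i · s_j:
  σ(X1,X2) = 0.251 × 1.589 × 0.848 = 0.3382
  σ(X1,X3) = 0.342 × 1.589 × 1.684 = 0.9151
  σ(X2,X3) = 0.490 × 0.848 × 1.684 = 0.6997
σ²_T = Σσ²ᵢ + 2·Σσ_ij = 6.0799 + 2 × 1.9530 = 9.9859
α = (3/2)·(1 − 6.0799/9.9859) = 0.59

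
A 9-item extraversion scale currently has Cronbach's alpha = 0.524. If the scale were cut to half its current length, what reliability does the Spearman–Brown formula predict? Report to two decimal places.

Length factor m = 1/2
α' = m·α / (1 − (1−m)·α)
   = 1/2 × 0.524 / (1 − (1 − 1/2) × 0.524)
   = 0.2620 / 0.7380 = 0.36

predicted reliability = 0.36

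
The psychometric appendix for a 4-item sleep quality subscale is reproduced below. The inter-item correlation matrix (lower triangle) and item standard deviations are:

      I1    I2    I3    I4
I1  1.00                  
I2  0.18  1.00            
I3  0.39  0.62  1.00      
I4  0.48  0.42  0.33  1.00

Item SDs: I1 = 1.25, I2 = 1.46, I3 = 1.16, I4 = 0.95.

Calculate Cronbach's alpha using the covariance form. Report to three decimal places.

Σσ²ᵢ = 1.25² + 1.46² + 1.16² + 0.95² = 5.9422
Covariances σ_ij = r_ij · s_i · s_j:
  σ(I1,I2) = 0.18 × 1.25 × 1.46 = 0.3285
  σ(I1,I3) = 0.39 × 1.25 × 1.16 = 0.5655
  σ(I1,I4) = 0.48 × 1.25 × 0.95 = 0.5700
  σ(I2,I3) = 0.62 × 1.46 × 1.16 = 1.0500
  σ(I2,I4) = 0.42 × 1.46 × 0.95 = 0.5825
  σ(I3,I4) = 0.33 × 1.16 × 0.95 = 0.3637
σ²_T = Σσ²ᵢ + 2·Σσ_ij = 5.9422 + 2 × 3.4602 = 12.8626
α = (4/3)·(1 − 5.9422/12.8626) = 0.717

α = 0.717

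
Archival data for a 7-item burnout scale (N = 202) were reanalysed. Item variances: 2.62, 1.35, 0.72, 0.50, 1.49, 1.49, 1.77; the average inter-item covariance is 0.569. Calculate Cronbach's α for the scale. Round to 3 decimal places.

α = 0.824

sum of item variances = 2.62 + 1.35 + 0.72 + 0.50 + 1.49 + 1.49 + 1.77 = 9.94
Sum of the 21 distinct covariances = 21 × 0.569 = 11.949
total variance = sum of item variances + 2·Σcov = 9.94 + 2 × 11.949 = 33.838
α = (7/6)·(1 − 9.94/33.838) = 0.824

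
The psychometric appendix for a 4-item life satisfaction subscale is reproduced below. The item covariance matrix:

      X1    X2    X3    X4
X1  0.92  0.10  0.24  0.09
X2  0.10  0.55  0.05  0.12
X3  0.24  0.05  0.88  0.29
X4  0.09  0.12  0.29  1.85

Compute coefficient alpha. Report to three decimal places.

α = 0.397

sum of item variances = 0.92 + 0.55 + 0.88 + 1.85 = 4.20
Sum of the distinct covariances = 0.89
σ²_T = 4.20 + 2 × 0.89 = 5.98
α = (k/(k−1))·(1 − sum of item variances/σ²_T) = (4/3)·(1 − 4.20/5.98) = 0.397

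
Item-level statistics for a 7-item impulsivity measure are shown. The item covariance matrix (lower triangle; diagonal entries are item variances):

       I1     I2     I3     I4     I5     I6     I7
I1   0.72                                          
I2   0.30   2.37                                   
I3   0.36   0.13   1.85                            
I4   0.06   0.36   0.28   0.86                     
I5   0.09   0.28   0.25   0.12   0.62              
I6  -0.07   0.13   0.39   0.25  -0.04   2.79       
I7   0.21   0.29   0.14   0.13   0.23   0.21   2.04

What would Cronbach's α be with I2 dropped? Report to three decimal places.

Cronbach's α = 0.444

Remaining items: I1, I3, I4, I5, I6, I7 (k = 6).
Σσ²ᵢ = 0.72 + 1.85 + 0.86 + 0.62 + 2.79 + 2.04 = 8.88
Var(T) = 8.88 + 2 × 2.61 = 14.10
α (item deleted) = (6/5)·(1 − 8.88/14.10) = 0.444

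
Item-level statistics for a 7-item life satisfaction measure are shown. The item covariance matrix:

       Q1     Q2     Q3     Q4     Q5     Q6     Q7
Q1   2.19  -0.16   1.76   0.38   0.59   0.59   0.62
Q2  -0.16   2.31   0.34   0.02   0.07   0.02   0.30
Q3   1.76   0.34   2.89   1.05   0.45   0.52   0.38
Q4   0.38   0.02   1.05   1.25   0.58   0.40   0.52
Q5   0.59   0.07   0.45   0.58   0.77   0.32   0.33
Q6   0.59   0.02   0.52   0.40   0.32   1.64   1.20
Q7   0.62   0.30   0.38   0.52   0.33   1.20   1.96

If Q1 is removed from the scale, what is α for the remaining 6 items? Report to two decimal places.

α = 0.65

Remaining items: Q2, Q3, Q4, Q5, Q6, Q7 (k = 6).
Σσᵢ² = 2.31 + 2.89 + 1.25 + 0.77 + 1.64 + 1.96 = 10.82
σ²_T = 10.82 + 2 × 6.50 = 23.82
α (item deleted) = (6/5)·(1 − 10.82/23.82) = 0.65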